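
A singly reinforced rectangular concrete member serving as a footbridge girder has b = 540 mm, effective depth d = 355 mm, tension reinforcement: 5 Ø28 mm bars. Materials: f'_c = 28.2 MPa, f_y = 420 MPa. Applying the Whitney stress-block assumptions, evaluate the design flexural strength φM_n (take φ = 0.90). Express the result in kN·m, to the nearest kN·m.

A_s = 5 × 616 = 3080 mm².
T = A_s f_y = 3080 × 420 = 1293600 N = 1293.6 kN.
From C = T: a = T/(0.85 f'_c b) = 1293600/(0.85 × 28.2 × 540) = 99.94 mm.
M_n = T(d − a/2) = 1293.6 kN × (355 − 49.97) mm = 394.59 kN·m.
φM_n = 0.90 × 394.59 = 355.13 kN·m.

φM_n ≈ 355 kN·m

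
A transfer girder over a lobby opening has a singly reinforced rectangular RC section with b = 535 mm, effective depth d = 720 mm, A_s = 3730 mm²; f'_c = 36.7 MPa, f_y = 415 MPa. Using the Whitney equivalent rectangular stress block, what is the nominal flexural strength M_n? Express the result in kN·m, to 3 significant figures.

M_n ≈ 1040 kN·m

T = A_s f_y = 3730 × 415 = 1547950 N = 1547.95 kN.
From C = T: a = T/(0.85 f'_c b) = 1547950/(0.85 × 36.7 × 535) = 92.75 mm.
M_n = T(d − a/2) = 1547.95 kN × (720 − 46.375) mm = 1042.74 kN·m.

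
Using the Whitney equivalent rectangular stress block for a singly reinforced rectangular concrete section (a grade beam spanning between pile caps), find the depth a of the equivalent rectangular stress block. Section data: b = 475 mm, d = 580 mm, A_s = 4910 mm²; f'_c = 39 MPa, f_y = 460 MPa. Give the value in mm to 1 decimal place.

T = A_s f_y = 4910 × 460 = 2258600 N = 2258.6 kN.
Setting C = 0.85 f'_c a b equal to T: a = 2258600/(0.85 × 39 × 475) = 143.4 mm.

a ≈ 143.4 mm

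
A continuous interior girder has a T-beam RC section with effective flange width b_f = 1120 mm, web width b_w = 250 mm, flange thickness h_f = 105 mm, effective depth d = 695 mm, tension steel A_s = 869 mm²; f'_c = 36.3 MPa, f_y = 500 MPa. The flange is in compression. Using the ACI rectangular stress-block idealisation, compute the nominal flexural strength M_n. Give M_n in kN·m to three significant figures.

Tension: T = A_s f_y = 869 × 500 = 434500 N.
Try a within the flange: a = T/(0.85 f'_c b_f) = 434500/(0.85 × 36.3 × 1120) = 12.57 mm.
Since a = 12.57 ≤ h_f = 105 mm, the stress block lies entirely in the flange; analyse as a rectangular beam of width b_f.
M_n = T(d − a/2) = 434500 × (695 − 6.285) = 299.25 × 10⁶ N·mm.
M_n = 299.25 kN·m.

M_n ≈ 299 kN·m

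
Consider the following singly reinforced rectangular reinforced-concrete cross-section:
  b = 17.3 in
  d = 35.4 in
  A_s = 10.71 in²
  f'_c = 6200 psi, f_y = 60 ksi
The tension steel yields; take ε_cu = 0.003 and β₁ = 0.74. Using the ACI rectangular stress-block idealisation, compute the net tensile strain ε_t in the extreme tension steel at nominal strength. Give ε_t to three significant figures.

a = A_s f_y/(0.85 f'_c b) = 7.048 in.
β₁ = 0.74, so c = a/β₁ = 7.048/0.74 = 9.524 in.
From the linear strain diagram with ε_cu = 0.003: ε_t = 0.003 (d − c)/c = 0.003 × (35.4 − 9.524)/9.524 = 0.00815.
Since ε_t ≥ 0.005, the section is tension-controlled.

ε_t ≈ 0.00815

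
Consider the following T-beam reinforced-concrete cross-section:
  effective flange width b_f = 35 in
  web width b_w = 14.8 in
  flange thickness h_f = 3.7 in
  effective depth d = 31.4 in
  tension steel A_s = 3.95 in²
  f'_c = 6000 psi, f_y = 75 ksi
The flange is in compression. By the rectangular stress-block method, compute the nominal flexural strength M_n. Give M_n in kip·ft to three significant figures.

M_n ≈ 755 kip·ft

Tension: T = A_s f_y = 3.95 × 75 = 296.25 kips.
Try a within the flange: a = T/(0.85 f'_c b_f) = 296.25/(0.85 × 6 × 35) = 1.660 in.
Since a = 1.660 ≤ h_f = 3.7 in, the stress block lies entirely in the flange; analyse as a rectangular beam of width b_f.
M_n = T(d − a/2) = 296.25 × (31.4 − 0.83) = 9056.4 kip·in.
M_n = 9056.4/12 = 754.70 kip·ft.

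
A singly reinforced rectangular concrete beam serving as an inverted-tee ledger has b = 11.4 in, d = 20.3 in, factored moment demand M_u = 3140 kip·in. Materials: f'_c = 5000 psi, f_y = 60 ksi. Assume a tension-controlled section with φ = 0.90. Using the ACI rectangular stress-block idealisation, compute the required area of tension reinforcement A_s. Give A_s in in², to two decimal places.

A_s ≈ 3.17 in²

M_n = M_u/φ = 3140/0.90 = 3488.89 kip·in.
From M_n = 0.85 f'_c a b (d − a/2):
a = d − √(d² − 2M_n/(0.85 f'_c b)) = 20.3 − √(20.3² − 2 × 3488.89/(0.85 × 5 × 11.4)) = 3.927 in.
A_s = 0.85 f'_c a b / f_y = 0.85 × 5 × 3.927 × 11.4 / 60 = 3.171 in².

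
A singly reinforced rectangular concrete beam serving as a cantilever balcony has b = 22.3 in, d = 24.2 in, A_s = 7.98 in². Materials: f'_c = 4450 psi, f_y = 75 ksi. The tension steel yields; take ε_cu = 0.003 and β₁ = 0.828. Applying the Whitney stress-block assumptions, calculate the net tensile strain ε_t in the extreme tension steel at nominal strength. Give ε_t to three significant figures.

ε_t ≈ 0.00547

a = A_s f_y/(0.85 f'_c b) = 7.095 in.
β₁ = 0.828, so c = a/β₁ = 7.095/0.828 = 8.569 in.
From the linear strain diagram with ε_cu = 0.003: ε_t = 0.003 (d − c)/c = 0.003 × (24.2 − 8.569)/8.569 = 0.00547.
Since ε_t ≥ 0.005, the section is tension-controlled.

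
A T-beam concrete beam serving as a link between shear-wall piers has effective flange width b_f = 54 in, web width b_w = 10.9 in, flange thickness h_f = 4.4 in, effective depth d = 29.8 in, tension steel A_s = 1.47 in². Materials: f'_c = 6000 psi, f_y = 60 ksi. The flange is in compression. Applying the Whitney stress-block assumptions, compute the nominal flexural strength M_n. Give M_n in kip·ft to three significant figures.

Tension: T = A_s f_y = 1.47 × 60 = 88.2 kips.
Try a within the flange: a = T/(0.85 f'_c b_f) = 88.2/(0.85 × 6 × 54) = 0.320 in.
Since a = 0.320 ≤ h_f = 4.4 in, the stress block lies entirely in the flange; analyse as a rectangular beam of width b_f.
M_n = T(d − a/2) = 88.2 × (29.8 − 0.16) = 2614.2 kip·in.
M_n = 2614.2/12 = 217.85 kip·ft.

M_n ≈ 218 kip·ft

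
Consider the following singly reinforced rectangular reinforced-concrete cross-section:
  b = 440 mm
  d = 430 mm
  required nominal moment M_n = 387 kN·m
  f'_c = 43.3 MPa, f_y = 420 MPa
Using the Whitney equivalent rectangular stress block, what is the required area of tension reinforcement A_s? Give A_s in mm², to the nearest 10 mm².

With M_n = 0.85 f'_c a b (d − a/2), solve the quadratic for a:
a = d − √(d² − 2M_n/(0.85 f'_c b)) = 430 − √(430² − 2 × 387×10⁶/(0.85 × 43.3 × 440)) = 59.72 mm.
A_s = 0.85 f'_c a b / f_y = 0.85 × 43.3 × 59.72 × 440 / 420 = 2302.7 mm².

A_s ≈ 2300 mm²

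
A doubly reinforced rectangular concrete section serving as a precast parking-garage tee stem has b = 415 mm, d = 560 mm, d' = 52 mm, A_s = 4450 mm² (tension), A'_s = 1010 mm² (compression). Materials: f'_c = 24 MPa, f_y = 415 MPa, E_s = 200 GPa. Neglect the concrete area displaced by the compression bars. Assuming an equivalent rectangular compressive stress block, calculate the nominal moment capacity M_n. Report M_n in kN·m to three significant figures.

M_n ≈ 892 kN·m

Assume both tension and compression steel yield.
Net tension couple steel: A_s − A'_s = 3440 mm².
a = (A_s − A'_s) f_y / (0.85 f'_c b) = 1427600/(0.85 × 24 × 415) = 168.63 mm.
c = a/β₁ = 168.63/0.85 = 198.39 mm; ε'_s = 0.003(c − d')/c = 0.0022 ≥ f_y/E_s = 0.0021, so compression steel does yield.
M_n = (A_s − A'_s) f_y (d − a/2) + A'_s f_y (d − d') = [1427600 × (560 − 84.315) + 419150 × (560 − 52)] × 10⁻⁶ = 679.09 + 212.93 = 892.02 kN·m.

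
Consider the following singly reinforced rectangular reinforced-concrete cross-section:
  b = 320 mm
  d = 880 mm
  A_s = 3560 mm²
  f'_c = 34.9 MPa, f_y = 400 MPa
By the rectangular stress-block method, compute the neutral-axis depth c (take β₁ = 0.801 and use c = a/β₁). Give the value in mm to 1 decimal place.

c ≈ 187.3 mm

T = A_s f_y = 3560 × 400 = 1424000 N = 1424 kN.
Setting C = 0.85 f'_c a b equal to T: a = 1424000/(0.85 × 34.9 × 320) = 150.008 mm.
With β₁ = 0.801, c = a/β₁ = 150.008/0.801 = 187.3 mm.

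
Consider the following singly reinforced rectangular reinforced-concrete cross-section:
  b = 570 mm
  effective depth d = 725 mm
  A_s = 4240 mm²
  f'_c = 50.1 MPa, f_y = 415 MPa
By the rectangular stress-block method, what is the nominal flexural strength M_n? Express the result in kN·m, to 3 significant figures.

T = A_s f_y = 4240 × 415 = 1759600 N = 1759.6 kN.
From C = T: a = T/(0.85 f'_c b) = 1759600/(0.85 × 50.1 × 570) = 72.49 mm.
M_n = T(d − a/2) = 1759.6 kN × (725 − 36.245) mm = 1211.93 kN·m.

M_n ≈ 1210 kN·m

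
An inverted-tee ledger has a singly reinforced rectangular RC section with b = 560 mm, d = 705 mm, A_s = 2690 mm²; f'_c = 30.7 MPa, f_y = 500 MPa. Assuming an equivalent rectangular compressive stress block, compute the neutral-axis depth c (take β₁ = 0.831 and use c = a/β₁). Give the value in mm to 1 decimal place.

T = A_s f_y = 2690 × 500 = 1345000 N = 1345 kN.
Setting C = 0.85 f'_c a b equal to T: a = 1345000/(0.85 × 30.7 × 560) = 92.040 mm.
With β₁ = 0.831, c = a/β₁ = 92.040/0.831 = 110.8 mm.

c ≈ 110.8 mm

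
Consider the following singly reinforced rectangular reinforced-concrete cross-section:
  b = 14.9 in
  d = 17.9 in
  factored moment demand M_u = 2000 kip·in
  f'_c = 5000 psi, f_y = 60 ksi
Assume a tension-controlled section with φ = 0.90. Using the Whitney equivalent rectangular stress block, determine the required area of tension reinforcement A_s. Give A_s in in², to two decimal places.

A_s ≈ 2.20 in²

M_n = M_u/φ = 2000/0.90 = 2222.22 kip·in.
From M_n = 0.85 f'_c a b (d − a/2):
a = d − √(d² − 2M_n/(0.85 f'_c b)) = 17.9 − √(17.9² − 2 × 2222.22/(0.85 × 5 × 14.9)) = 2.081 in.
A_s = 0.85 f'_c a b / f_y = 0.85 × 5 × 2.081 × 14.9 / 60 = 2.196 in².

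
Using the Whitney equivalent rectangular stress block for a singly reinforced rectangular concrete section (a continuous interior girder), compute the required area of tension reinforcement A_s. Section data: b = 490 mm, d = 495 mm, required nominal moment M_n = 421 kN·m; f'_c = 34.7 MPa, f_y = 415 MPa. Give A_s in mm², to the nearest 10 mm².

With M_n = 0.85 f'_c a b (d − a/2), solve the quadratic for a:
a = d − √(d² − 2M_n/(0.85 f'_c b)) = 495 − √(495² − 2 × 421×10⁶/(0.85 × 34.7 × 490)) = 62.84 mm.
A_s = 0.85 f'_c a b / f_y = 0.85 × 34.7 × 62.84 × 490 / 415 = 2188.4 mm².

A_s ≈ 2190 mm²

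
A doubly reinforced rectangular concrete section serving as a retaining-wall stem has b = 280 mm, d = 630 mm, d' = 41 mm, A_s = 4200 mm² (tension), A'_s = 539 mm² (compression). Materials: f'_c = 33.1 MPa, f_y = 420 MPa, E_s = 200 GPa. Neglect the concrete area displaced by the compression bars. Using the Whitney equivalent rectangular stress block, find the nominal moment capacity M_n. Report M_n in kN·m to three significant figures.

Assume both tension and compression steel yield.
Net tension couple steel: A_s − A'_s = 3661 mm².
a = (A_s − A'_s) f_y / (0.85 f'_c b) = 1537620/(0.85 × 33.1 × 280) = 195.18 mm.
c = a/β₁ = 195.18/0.814 = 239.78 mm; ε'_s = 0.003(c − d')/c = 0.0025 ≥ f_y/E_s = 0.0021, so compression steel does yield.
M_n = (A_s − A'_s) f_y (d − a/2) + A'_s f_y (d − d') = [1537620 × (630 − 97.59) + 226380 × (630 − 41)] × 10⁻⁶ = 818.64 + 133.34 = 951.98 kN·m.

M_n ≈ 952 kN·m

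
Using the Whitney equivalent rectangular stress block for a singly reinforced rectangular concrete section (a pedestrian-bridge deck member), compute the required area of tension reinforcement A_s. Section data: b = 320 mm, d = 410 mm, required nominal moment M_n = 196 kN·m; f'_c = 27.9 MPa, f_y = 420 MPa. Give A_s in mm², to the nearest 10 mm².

With M_n = 0.85 f'_c a b (d − a/2), solve the quadratic for a:
a = d − √(d² − 2M_n/(0.85 f'_c b)) = 410 − √(410² − 2 × 196×10⁶/(0.85 × 27.9 × 320)) = 68.76 mm.
A_s = 0.85 f'_c a b / f_y = 0.85 × 27.9 × 68.76 × 320 / 420 = 1242.4 mm².

A_s ≈ 1240 mm²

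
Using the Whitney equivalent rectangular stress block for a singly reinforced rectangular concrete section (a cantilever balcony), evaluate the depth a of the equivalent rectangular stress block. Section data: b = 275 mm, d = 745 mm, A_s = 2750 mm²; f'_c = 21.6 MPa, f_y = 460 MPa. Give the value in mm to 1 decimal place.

T = A_s f_y = 2750 × 460 = 1265000 N = 1265 kN.
Setting C = 0.85 f'_c a b equal to T: a = 1265000/(0.85 × 21.6 × 275) = 250.5 mm.

a ≈ 250.5 mm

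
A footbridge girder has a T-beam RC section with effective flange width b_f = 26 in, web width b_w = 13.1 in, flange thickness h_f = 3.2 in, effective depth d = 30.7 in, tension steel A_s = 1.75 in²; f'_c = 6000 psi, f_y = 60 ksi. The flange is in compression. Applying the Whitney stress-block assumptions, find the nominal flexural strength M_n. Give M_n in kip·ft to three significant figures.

Tension: T = A_s f_y = 1.75 × 60 = 105 kips.
Try a within the flange: a = T/(0.85 f'_c b_f) = 105/(0.85 × 6 × 26) = 0.792 in.
Since a = 0.792 ≤ h_f = 3.2 in, the stress block lies entirely in the flange; analyse as a rectangular beam of width b_f.
M_n = T(d − a/2) = 105 × (30.7 − 0.396) = 3181.9 kip·in.
M_n = 3181.9/12 = 265.16 kip·ft.

M_n ≈ 265 kip·ft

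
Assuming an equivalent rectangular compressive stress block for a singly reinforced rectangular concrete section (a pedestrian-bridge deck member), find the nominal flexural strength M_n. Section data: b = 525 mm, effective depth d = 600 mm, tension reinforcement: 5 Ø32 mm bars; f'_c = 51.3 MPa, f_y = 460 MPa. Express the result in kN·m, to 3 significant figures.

M_n ≈ 1030 kN·m

A_s = 5 × 804 = 4020 mm².
T = A_s f_y = 4020 × 460 = 1849200 N = 1849.2 kN.
From C = T: a = T/(0.85 f'_c b) = 1849200/(0.85 × 51.3 × 525) = 80.78 mm.
M_n = T(d − a/2) = 1849.2 kN × (600 − 40.39) mm = 1034.83 kN·m.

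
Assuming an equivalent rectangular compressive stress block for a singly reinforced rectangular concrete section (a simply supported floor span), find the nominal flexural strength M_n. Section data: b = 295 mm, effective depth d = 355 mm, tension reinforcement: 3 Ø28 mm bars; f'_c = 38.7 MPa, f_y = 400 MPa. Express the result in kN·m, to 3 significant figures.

A_s = 3 × 616 = 1848 mm².
T = A_s f_y = 1848 × 400 = 739200 N = 739.2 kN.
From C = T: a = T/(0.85 f'_c b) = 739200/(0.85 × 38.7 × 295) = 76.17 mm.
M_n = T(d − a/2) = 739.2 kN × (355 − 38.085) mm = 234.26 kN·m.

M_n ≈ 234 kN·m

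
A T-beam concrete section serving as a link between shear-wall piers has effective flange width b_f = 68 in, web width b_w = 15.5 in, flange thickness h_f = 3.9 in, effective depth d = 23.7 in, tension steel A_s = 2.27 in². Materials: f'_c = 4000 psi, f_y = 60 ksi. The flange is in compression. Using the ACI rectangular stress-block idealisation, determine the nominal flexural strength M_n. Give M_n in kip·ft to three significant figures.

Tension: T = A_s f_y = 2.27 × 60 = 136.2 kips.
Try a within the flange: a = T/(0.85 f'_c b_f) = 136.2/(0.85 × 4 × 68) = 0.589 in.
Since a = 0.589 ≤ h_f = 3.9 in, the stress block lies entirely in the flange; analyse as a rectangular beam of width b_f.
M_n = T(d − a/2) = 136.2 × (23.7 − 0.2945) = 3187.8 kip·in.
M_n = 3187.8/12 = 265.65 kip·ft.

M_n ≈ 266 kip·ft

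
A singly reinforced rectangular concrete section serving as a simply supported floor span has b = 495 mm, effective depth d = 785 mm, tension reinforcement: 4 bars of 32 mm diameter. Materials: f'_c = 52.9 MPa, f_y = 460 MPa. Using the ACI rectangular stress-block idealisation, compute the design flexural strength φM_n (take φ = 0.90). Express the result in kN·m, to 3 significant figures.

A_s = 4 × 804 = 3216 mm².
T = A_s f_y = 3216 × 460 = 1479360 N = 1479.36 kN.
From C = T: a = T/(0.85 f'_c b) = 1479360/(0.85 × 52.9 × 495) = 66.47 mm.
M_n = T(d − a/2) = 1479.36 kN × (785 − 33.235) mm = 1112.13 kN·m.
φM_n = 0.90 × 1112.13 = 1000.92 kN·m.

φM_n ≈ 1000 kN·m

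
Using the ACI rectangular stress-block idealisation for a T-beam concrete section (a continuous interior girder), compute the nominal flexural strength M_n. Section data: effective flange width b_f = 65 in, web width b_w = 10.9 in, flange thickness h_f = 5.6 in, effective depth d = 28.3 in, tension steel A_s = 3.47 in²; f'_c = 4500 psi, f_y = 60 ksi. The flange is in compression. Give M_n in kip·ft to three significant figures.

Tension: T = A_s f_y = 3.47 × 60 = 208.2 kips.
Try a within the flange: a = T/(0.85 f'_c b_f) = 208.2/(0.85 × 4.5 × 65) = 0.837 in.
Since a = 0.837 ≤ h_f = 5.6 in, the stress block lies entirely in the flange; analyse as a rectangular beam of width b_f.
M_n = T(d − a/2) = 208.2 × (28.3 − 0.4185) = 5804.9 kip·in.
M_n = 5804.9/12 = 483.74 kip·ft.

M_n ≈ 484 kip·ft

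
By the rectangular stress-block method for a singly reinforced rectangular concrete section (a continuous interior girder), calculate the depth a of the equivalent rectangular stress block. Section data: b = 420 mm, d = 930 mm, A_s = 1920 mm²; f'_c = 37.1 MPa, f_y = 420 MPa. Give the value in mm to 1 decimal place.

a ≈ 60.9 mm

T = A_s f_y = 1920 × 420 = 806400 N = 806.4 kN.
Setting C = 0.85 f'_c a b equal to T: a = 806400/(0.85 × 37.1 × 420) = 60.9 mm.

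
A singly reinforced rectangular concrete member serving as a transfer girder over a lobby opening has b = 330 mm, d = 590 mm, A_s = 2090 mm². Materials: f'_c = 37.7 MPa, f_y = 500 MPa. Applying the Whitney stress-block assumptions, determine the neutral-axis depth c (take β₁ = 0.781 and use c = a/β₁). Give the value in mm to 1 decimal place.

c ≈ 126.5 mm

T = A_s f_y = 2090 × 500 = 1045000 N = 1045 kN.
Setting C = 0.85 f'_c a b equal to T: a = 1045000/(0.85 × 37.7 × 330) = 98.819 mm.
With β₁ = 0.781, c = a/β₁ = 98.819/0.781 = 126.5 mm.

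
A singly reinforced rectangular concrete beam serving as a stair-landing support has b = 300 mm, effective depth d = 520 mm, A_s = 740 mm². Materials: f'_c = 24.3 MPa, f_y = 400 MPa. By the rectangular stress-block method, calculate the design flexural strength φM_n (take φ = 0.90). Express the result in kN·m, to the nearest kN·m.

φM_n ≈ 132 kN·m

T = A_s f_y = 740 × 400 = 296000 N = 296 kN.
From C = T: a = T/(0.85 f'_c b) = 296000/(0.85 × 24.3 × 300) = 47.77 mm.
M_n = T(d − a/2) = 296 kN × (520 − 23.885) mm = 146.85 kN·m.
φM_n = 0.90 × 146.85 = 132.17 kN·m.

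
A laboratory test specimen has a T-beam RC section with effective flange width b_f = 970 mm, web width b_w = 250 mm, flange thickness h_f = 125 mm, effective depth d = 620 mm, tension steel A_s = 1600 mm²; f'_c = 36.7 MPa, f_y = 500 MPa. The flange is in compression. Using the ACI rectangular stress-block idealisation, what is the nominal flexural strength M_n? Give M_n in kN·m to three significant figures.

M_n ≈ 485 kN·m

Tension: T = A_s f_y = 1600 × 500 = 800000 N.
Try a within the flange: a = T/(0.85 f'_c b_f) = 800000/(0.85 × 36.7 × 970) = 26.44 mm.
Since a = 26.44 ≤ h_f = 125 mm, the stress block lies entirely in the flange; analyse as a rectangular beam of width b_f.
M_n = T(d − a/2) = 800000 × (620 − 13.22) = 485.42 × 10⁶ N·mm.
M_n = 485.42 kN·m.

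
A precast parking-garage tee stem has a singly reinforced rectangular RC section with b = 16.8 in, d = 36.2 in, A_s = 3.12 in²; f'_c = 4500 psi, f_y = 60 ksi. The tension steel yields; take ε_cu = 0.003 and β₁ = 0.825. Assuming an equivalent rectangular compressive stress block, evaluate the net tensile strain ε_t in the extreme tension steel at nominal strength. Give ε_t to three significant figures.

a = A_s f_y/(0.85 f'_c b) = 2.913 in.
β₁ = 0.825, so c = a/β₁ = 2.913/0.825 = 3.531 in.
From the linear strain diagram with ε_cu = 0.003: ε_t = 0.003 (d − c)/c = 0.003 × (36.2 − 3.531)/3.531 = 0.0278.
Since ε_t ≥ 0.005, the section is tension-controlled.

ε_t ≈ 0.0278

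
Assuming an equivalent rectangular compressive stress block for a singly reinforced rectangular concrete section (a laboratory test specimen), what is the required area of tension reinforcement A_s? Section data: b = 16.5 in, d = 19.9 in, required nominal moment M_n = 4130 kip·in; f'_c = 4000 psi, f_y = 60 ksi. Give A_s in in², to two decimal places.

A_s ≈ 3.86 in²

From M_n = 0.85 f'_c a b (d − a/2):
a = d − √(d² − 2M_n/(0.85 f'_c b)) = 19.9 − √(19.9² − 2 × 4130/(0.85 × 4 × 16.5)) = 4.127 in.
A_s = 0.85 f'_c a b / f_y = 0.85 × 4 × 4.127 × 16.5 / 60 = 3.859 in².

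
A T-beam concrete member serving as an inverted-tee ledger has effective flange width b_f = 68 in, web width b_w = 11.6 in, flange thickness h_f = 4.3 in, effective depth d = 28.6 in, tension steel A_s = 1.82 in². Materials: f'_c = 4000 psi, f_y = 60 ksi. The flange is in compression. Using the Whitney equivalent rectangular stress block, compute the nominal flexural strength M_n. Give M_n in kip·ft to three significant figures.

Tension: T = A_s f_y = 1.82 × 60 = 109.2 kips.
Try a within the flange: a = T/(0.85 f'_c b_f) = 109.2/(0.85 × 4 × 68) = 0.472 in.
Since a = 0.472 ≤ h_f = 4.3 in, the stress block lies entirely in the flange; analyse as a rectangular beam of width b_f.
M_n = T(d − a/2) = 109.2 × (28.6 − 0.236) = 3097.3 kip·in.
M_n = 3097.3/12 = 258.11 kip·ft.

M_n ≈ 258 kip·ft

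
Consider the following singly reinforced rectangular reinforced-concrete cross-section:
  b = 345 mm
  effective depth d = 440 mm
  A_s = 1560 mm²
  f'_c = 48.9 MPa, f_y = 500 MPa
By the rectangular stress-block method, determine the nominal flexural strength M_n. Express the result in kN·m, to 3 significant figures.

M_n ≈ 322 kN·m

T = A_s f_y = 1560 × 500 = 780000 N = 780 kN.
From C = T: a = T/(0.85 f'_c b) = 780000/(0.85 × 48.9 × 345) = 54.39 mm.
M_n = T(d − a/2) = 780 kN × (440 − 27.195) mm = 321.99 kN·m.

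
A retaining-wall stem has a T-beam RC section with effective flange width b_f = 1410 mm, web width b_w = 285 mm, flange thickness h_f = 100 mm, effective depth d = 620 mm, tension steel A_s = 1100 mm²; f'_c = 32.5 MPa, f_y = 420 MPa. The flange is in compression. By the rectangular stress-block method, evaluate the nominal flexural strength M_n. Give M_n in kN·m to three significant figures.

Tension: T = A_s f_y = 1100 × 420 = 462000 N.
Try a within the flange: a = T/(0.85 f'_c b_f) = 462000/(0.85 × 32.5 × 1410) = 11.86 mm.
Since a = 11.86 ≤ h_f = 100 mm, the stress block lies entirely in the flange; analyse as a rectangular beam of width b_f.
M_n = T(d − a/2) = 462000 × (620 − 5.93) = 283.70 × 10⁶ N·mm.
M_n = 283.70 kN·m.

M_n ≈ 284 kN·m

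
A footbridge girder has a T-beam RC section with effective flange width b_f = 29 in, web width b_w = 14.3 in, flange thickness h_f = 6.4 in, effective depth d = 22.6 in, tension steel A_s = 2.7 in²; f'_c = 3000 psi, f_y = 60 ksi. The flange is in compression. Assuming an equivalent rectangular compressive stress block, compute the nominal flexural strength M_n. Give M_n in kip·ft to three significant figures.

M_n ≈ 290 kip·ft

Tension: T = A_s f_y = 2.7 × 60 = 162 kips.
Try a within the flange: a = T/(0.85 f'_c b_f) = 162/(0.85 × 3 × 29) = 2.191 in.
Since a = 2.191 ≤ h_f = 6.4 in, the stress block lies entirely in the flange; analyse as a rectangular beam of width b_f.
M_n = T(d − a/2) = 162 × (22.6 − 1.0955) = 3483.7 kip·in.
M_n = 3483.7/12 = 290.31 kip·ft.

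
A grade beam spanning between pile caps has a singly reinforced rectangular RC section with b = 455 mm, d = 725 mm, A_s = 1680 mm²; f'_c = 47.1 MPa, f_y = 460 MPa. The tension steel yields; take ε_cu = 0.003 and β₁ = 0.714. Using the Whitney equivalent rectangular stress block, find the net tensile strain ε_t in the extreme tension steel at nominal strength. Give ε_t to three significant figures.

a = A_s f_y/(0.85 f'_c b) = 42.42 mm.
β₁ = 0.714, so c = a/β₁ = 42.42/0.714 = 59.41 mm.
From the linear strain diagram with ε_cu = 0.003: ε_t = 0.003 (d − c)/c = 0.003 × (725 − 59.41)/59.41 = 0.0336.
Since ε_t ≥ 0.005, the section is tension-controlled.

ε_t ≈ 0.0336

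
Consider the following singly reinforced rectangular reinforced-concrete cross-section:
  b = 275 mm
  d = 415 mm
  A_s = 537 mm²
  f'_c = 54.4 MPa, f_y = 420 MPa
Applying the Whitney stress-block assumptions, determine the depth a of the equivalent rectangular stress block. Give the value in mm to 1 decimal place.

T = A_s f_y = 537 × 420 = 225540 N = 225.54 kN.
Setting C = 0.85 f'_c a b equal to T: a = 225540/(0.85 × 54.4 × 275) = 17.7 mm.

a ≈ 17.7 mm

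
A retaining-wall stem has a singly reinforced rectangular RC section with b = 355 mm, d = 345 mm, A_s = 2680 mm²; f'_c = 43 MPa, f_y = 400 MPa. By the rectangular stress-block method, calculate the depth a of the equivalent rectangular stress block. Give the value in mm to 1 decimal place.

a ≈ 82.6 mm

T = A_s f_y = 2680 × 400 = 1072000 N = 1072 kN.
Setting C = 0.85 f'_c a b equal to T: a = 1072000/(0.85 × 43 × 355) = 82.6 mm.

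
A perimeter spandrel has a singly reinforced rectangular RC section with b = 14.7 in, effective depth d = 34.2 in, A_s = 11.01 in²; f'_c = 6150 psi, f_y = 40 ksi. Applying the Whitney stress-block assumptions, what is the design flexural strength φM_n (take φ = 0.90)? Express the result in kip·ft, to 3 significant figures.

φM_n ≈ 1030 kip·ft

T = A_s f_y = 11.01 × 40 = 440.4 kips.
a = T/(0.85 f'_c b) = 440.4/(0.85 × 6.15 × 14.7) = 5.731 in.
M_n = T(d − a/2) = 440.4 × (34.2 − 2.8655) = 13799.7 kip·in = 13799.7/12 = 1149.98 kip·ft.
φM_n = 0.90 × 1149.98 = 1034.98 kip·ft.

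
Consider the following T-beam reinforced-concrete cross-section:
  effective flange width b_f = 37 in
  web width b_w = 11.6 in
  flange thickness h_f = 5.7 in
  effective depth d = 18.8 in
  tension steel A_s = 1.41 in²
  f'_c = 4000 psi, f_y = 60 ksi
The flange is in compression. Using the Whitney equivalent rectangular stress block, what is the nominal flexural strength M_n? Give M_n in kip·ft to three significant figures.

M_n ≈ 130 kip·ft

Tension: T = A_s f_y = 1.41 × 60 = 84.6 kips.
Try a within the flange: a = T/(0.85 f'_c b_f) = 84.6/(0.85 × 4 × 37) = 0.672 in.
Since a = 0.672 ≤ h_f = 5.7 in, the stress block lies entirely in the flange; analyse as a rectangular beam of width b_f.
M_n = T(d − a/2) = 84.6 × (18.8 − 0.336) = 1562.1 kip·in.
M_n = 1562.1/12 = 130.18 kip·ft.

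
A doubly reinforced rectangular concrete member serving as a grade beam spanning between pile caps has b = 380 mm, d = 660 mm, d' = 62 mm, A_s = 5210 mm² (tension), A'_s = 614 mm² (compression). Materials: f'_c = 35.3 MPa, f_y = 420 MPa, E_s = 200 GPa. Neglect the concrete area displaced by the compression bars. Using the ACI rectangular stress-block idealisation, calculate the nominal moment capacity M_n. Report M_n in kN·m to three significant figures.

M_n ≈ 1260 kN·m

Assume both tension and compression steel yield.
Net tension couple steel: A_s − A'_s = 4596 mm².
a = (A_s − A'_s) f_y / (0.85 f'_c b) = 1930320/(0.85 × 35.3 × 380) = 169.30 mm.
c = a/β₁ = 169.30/0.798 = 212.16 mm; ε'_s = 0.003(c − d')/c = 0.0021 ≥ f_y/E_s = 0.0021, so compression steel does yield.
M_n = (A_s − A'_s) f_y (d − a/2) + A'_s f_y (d − d') = [1930320 × (660 − 84.65) + 257880 × (660 − 62)] × 10⁻⁶ = 1110.61 + 154.21 = 1264.82 kN·m.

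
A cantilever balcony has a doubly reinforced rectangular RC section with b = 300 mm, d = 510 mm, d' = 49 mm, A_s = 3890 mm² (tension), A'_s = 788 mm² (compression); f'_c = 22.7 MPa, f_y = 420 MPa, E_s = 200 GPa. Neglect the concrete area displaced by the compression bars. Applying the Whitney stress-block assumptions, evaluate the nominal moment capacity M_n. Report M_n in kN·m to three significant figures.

Assume both tension and compression steel yield.
Net tension couple steel: A_s − A'_s = 3102 mm².
a = (A_s − A'_s) f_y / (0.85 f'_c b) = 1302840/(0.85 × 22.7 × 300) = 225.07 mm.
c = a/β₁ = 225.07/0.85 = 264.79 mm; ε'_s = 0.003(c − d')/c = 0.0024 ≥ f_y/E_s = 0.0021, so compression steel does yield.
M_n = (A_s − A'_s) f_y (d − a/2) + A'_s f_y (d − d') = [1302840 × (510 − 112.535) + 330960 × (510 − 49)] × 10⁻⁶ = 517.83 + 152.57 = 670.40 kN·m.

M_n ≈ 670 kN·m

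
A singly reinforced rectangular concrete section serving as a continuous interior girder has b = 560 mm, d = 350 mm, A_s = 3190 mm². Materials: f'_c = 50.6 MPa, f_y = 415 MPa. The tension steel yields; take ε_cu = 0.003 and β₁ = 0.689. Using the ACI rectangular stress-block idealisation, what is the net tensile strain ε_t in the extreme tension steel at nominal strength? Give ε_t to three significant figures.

a = A_s f_y/(0.85 f'_c b) = 54.96 mm.
β₁ = 0.689, so c = a/β₁ = 54.96/0.689 = 79.77 mm.
From the linear strain diagram with ε_cu = 0.003: ε_t = 0.003 (d − c)/c = 0.003 × (350 − 79.77)/79.77 = 0.0102.
Since ε_t ≥ 0.005, the section is tension-controlled.

ε_t ≈ 0.0102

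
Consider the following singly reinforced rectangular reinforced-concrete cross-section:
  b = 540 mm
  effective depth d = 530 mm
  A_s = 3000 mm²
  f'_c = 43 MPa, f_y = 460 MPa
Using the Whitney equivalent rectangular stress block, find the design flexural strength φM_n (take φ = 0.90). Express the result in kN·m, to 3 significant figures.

φM_n ≈ 615 kN·m

T = A_s f_y = 3000 × 460 = 1380000 N = 1380 kN.
From C = T: a = T/(0.85 f'_c b) = 1380000/(0.85 × 43 × 540) = 69.92 mm.
M_n = T(d − a/2) = 1380 kN × (530 − 34.96) mm = 683.16 kN·m.
φM_n = 0.90 × 683.16 = 614.84 kN·m.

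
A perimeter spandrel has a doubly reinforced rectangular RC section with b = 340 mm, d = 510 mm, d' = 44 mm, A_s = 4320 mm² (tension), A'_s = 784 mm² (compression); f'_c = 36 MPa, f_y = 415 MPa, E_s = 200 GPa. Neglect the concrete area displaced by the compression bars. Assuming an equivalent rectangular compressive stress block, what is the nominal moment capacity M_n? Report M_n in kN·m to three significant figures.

M_n ≈ 797 kN·m

Assume both tension and compression steel yield.
Net tension couple steel: A_s − A'_s = 3536 mm².
a = (A_s − A'_s) f_y / (0.85 f'_c b) = 1467440/(0.85 × 36 × 340) = 141.05 mm.
c = a/β₁ = 141.05/0.793 = 177.87 mm; ε'_s = 0.003(c − d')/c = 0.0023 ≥ f_y/E_s = 0.0021, so compression steel does yield.
M_n = (A_s − A'_s) f_y (d − a/2) + A'_s f_y (d − d') = [1467440 × (510 − 70.525) + 325360 × (510 − 44)] × 10⁻⁶ = 644.90 + 151.62 = 796.52 kN·m.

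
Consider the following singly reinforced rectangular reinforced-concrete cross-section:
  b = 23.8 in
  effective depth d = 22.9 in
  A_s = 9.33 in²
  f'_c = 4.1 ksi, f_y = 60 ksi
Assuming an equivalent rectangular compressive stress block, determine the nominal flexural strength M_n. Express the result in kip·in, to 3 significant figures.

M_n ≈ 10900 kip·in

T = A_s f_y = 9.33 × 60 = 559.8 kips.
a = T/(0.85 f'_c b) = 559.8/(0.85 × 4.1 × 23.8) = 6.749 in.
M_n = T(d − a/2) = 559.8 × (22.9 − 3.3745) = 10930.4 kip·in.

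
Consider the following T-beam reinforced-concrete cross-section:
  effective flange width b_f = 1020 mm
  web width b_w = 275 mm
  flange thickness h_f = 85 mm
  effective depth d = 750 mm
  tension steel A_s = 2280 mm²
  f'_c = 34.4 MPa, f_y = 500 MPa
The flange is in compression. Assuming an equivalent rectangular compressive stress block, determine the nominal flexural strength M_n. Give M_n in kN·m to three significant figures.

M_n ≈ 833 kN·m

Tension: T = A_s f_y = 2280 × 500 = 1140000 N.
Try a within the flange: a = T/(0.85 f'_c b_f) = 1140000/(0.85 × 34.4 × 1020) = 38.22 mm.
Since a = 38.22 ≤ h_f = 85 mm, the stress block lies entirely in the flange; analyse as a rectangular beam of width b_f.
M_n = T(d − a/2) = 1140000 × (750 − 19.11) = 833.21 × 10⁶ N·mm.
M_n = 833.21 kN·m.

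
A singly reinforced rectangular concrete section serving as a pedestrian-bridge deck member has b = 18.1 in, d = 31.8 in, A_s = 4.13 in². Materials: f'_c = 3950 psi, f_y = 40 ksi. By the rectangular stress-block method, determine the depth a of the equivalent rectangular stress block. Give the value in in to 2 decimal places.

a ≈ 2.72 in

T = A_s f_y = 4.13 × 40 = 165.2 kips.
a = T/(0.85 f'_c b) = 165.2/(0.85 × 3.95 × 18.1) = 2.72 in.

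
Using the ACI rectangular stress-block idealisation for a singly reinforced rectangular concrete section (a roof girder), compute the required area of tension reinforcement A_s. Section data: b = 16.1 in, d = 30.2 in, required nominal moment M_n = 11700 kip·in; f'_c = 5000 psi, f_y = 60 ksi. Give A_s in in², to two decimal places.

A_s ≈ 7.21 in²

From M_n = 0.85 f'_c a b (d − a/2):
a = d − √(d² − 2M_n/(0.85 f'_c b)) = 30.2 − √(30.2² − 2 × 11700/(0.85 × 5 × 16.1)) = 6.324 in.
A_s = 0.85 f'_c a b / f_y = 0.85 × 5 × 6.324 × 16.1 / 60 = 7.212 in².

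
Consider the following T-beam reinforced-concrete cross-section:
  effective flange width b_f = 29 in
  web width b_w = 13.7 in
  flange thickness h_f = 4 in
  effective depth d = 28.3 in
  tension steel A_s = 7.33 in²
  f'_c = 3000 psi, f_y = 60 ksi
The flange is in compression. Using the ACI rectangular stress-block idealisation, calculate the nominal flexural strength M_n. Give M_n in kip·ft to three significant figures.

M_n ≈ 915 kip·ft

Tension: T = A_s f_y = 7.33 × 60 = 439.8 kips.
Try a within the flange: a = T/(0.85 f'_c b_f) = 439.8/(0.85 × 3 × 29) = 5.947 in.
a = 5.947 > h_f = 4 in: the block extends into the web. Split into flange-overhang and web parts.
C_f = 0.85 f'_c (b_f − b_w) h_f = 0.85 × 3 × (29 − 13.7) × 4 = 156.1 kips.
Remaining web compression depth: a_w = (T − C_f)/(0.85 f'_c b_w) = (439.8 − 156.1)/(0.85 × 3 × 13.7) = 8.121 in.
M_n = C_f(d − h_f/2) + (T − C_f)(d − a_w/2) = 156.1 × (28.3 − 2) + 283.7 × (28.3 − 4.0605) = 4105.4 + 6876.7 = 10982.1 kip·in.
M_n = 10982.1/12 = 915.18 kip·ft.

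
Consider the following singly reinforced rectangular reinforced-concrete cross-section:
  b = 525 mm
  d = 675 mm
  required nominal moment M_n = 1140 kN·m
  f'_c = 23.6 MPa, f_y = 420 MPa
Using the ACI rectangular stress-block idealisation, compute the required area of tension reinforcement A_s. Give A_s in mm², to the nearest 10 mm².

With M_n = 0.85 f'_c a b (d − a/2), solve the quadratic for a:
a = d − √(d² − 2M_n/(0.85 f'_c b)) = 675 − √(675² − 2 × 1140×10⁶/(0.85 × 23.6 × 525)) = 185.99 mm.
A_s = 0.85 f'_c a b / f_y = 0.85 × 23.6 × 185.99 × 525 / 420 = 4663.7 mm².

A_s ≈ 4660 mm²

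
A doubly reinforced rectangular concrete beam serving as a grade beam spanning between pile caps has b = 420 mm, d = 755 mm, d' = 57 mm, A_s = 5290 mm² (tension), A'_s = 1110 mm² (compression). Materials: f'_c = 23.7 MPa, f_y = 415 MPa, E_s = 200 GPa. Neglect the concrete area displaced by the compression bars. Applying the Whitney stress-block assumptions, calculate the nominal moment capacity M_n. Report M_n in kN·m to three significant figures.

Assume both tension and compression steel yield.
Net tension couple steel: A_s − A'_s = 4180 mm².
a = (A_s − A'_s) f_y / (0.85 f'_c b) = 1734700/(0.85 × 23.7 × 420) = 205.03 mm.
c = a/β₁ = 205.03/0.85 = 241.21 mm; ε'_s = 0.003(c − d')/c = 0.0023 ≥ f_y/E_s = 0.0021, so compression steel does yield.
M_n = (A_s − A'_s) f_y (d − a/2) + A'_s f_y (d − d') = [1734700 × (755 − 102.515) + 460650 × (755 − 57)] × 10⁻⁶ = 1131.87 + 321.53 = 1453.40 kN·m.

M_n ≈ 1450 kN·m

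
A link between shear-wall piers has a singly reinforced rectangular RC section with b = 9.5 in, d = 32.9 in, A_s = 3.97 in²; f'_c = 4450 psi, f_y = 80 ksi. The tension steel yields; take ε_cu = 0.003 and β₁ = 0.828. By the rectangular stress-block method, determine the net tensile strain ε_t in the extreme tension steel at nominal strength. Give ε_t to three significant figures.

a = A_s f_y/(0.85 f'_c b) = 8.838 in.
β₁ = 0.828, so c = a/β₁ = 8.838/0.828 = 10.674 in.
From the linear strain diagram with ε_cu = 0.003: ε_t = 0.003 (d − c)/c = 0.003 × (32.9 − 10.674)/10.674 = 0.00625.
Since ε_t ≥ 0.005, the section is tension-controlled.

ε_t ≈ 0.00625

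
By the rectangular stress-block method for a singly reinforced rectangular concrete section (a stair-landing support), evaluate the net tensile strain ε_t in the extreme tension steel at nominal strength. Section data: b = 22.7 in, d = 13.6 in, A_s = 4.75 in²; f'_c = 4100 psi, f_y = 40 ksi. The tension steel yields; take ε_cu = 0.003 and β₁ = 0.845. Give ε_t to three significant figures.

a = A_s f_y/(0.85 f'_c b) = 2.402 in.
β₁ = 0.845, so c = a/β₁ = 2.402/0.845 = 2.843 in.
From the linear strain diagram with ε_cu = 0.003: ε_t = 0.003 (d − c)/c = 0.003 × (13.6 − 2.843)/2.843 = 0.0114.
Since ε_t ≥ 0.005, the section is tension-controlled.

ε_t ≈ 0.0114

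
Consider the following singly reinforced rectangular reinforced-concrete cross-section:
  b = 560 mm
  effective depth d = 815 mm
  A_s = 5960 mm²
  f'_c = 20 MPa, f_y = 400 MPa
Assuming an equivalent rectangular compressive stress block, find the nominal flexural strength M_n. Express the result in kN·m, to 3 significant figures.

T = A_s f_y = 5960 × 400 = 2384000 N = 2384 kN.
From C = T: a = T/(0.85 f'_c b) = 2384000/(0.85 × 20 × 560) = 250.42 mm.
M_n = T(d − a/2) = 2384 kN × (815 − 125.21) mm = 1644.46 kN·m.

M_n ≈ 1640 kN·m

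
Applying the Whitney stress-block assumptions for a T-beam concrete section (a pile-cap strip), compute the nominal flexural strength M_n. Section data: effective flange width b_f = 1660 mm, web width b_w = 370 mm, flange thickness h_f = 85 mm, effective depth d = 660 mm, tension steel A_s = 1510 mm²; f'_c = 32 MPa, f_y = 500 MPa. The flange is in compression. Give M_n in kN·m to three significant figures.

Tension: T = A_s f_y = 1510 × 500 = 755000 N.
Try a within the flange: a = T/(0.85 f'_c b_f) = 755000/(0.85 × 32 × 1660) = 16.72 mm.
Since a = 16.72 ≤ h_f = 85 mm, the stress block lies entirely in the flange; analyse as a rectangular beam of width b_f.
M_n = T(d − a/2) = 755000 × (660 − 8.36) = 491.99 × 10⁶ N·mm.
M_n = 491.99 kN·m.

M_n ≈ 492 kN·m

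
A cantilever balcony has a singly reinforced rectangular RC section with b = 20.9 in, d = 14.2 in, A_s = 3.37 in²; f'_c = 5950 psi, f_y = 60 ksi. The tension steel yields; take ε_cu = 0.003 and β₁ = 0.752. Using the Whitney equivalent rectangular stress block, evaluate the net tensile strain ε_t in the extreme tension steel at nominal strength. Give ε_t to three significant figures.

ε_t ≈ 0.0137

a = A_s f_y/(0.85 f'_c b) = 1.913 in.
β₁ = 0.752, so c = a/β₁ = 1.913/0.752 = 2.544 in.
From the linear strain diagram with ε_cu = 0.003: ε_t = 0.003 (d − c)/c = 0.003 × (14.2 − 2.544)/2.544 = 0.0137.
Since ε_t ≥ 0.005, the section is tension-controlled.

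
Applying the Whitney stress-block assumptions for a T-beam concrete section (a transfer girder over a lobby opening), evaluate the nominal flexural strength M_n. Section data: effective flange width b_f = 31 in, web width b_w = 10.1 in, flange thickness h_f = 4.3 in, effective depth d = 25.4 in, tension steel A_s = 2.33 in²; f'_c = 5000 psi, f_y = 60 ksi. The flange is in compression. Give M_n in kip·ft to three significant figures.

Tension: T = A_s f_y = 2.33 × 60 = 139.8 kips.
Try a within the flange: a = T/(0.85 f'_c b_f) = 139.8/(0.85 × 5 × 31) = 1.061 in.
Since a = 1.061 ≤ h_f = 4.3 in, the stress block lies entirely in the flange; analyse as a rectangular beam of width b_f.
M_n = T(d − a/2) = 139.8 × (25.4 − 0.5305) = 3476.8 kip·in.
M_n = 3476.8/12 = 289.73 kip·ft.

M_n ≈ 290 kip·ft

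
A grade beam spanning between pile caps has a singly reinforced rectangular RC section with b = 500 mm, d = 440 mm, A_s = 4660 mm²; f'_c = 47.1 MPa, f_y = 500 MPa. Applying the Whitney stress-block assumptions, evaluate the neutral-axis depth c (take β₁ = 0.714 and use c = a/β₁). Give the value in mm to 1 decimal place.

T = A_s f_y = 4660 × 500 = 2330000 N = 2330 kN.
Setting C = 0.85 f'_c a b equal to T: a = 2330000/(0.85 × 47.1 × 500) = 116.398 mm.
With β₁ = 0.714, c = a/β₁ = 116.398/0.714 = 163.0 mm.

c ≈ 163.0 mm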